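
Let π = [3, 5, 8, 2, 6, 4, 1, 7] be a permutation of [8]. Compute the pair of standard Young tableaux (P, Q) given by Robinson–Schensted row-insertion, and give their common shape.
P = [1, 4, 6, 7] / [2, 5] / [3] / [8];  Q = [1, 2, 3, 8] / [4, 5] / [6] / [7];  common shape = (4, 2, 1, 1)

Row-insert the values π_1, π_2, … into P one at a time, bumping the leftmost entry strictly greater than the inserted value down to the next row. The recording tableau Q records, in position (i, j), the step at which that cell was added to P.
  Insert 3 (step 1): P = [3];  Q = [1]
  Insert 5 (step 2): P = [3, 5];  Q = [1, 2]
  Insert 8 (step 3): P = [3, 5, 8];  Q = [1, 2, 3]
  Insert 2 (step 4): P = [2, 5, 8] / [3];  Q = [1, 2, 3] / [4]
  Insert 6 (step 5): P = [2, 5, 6] / [3, 8];  Q = [1, 2, 3] / [4, 5]
  Insert 4 (step 6): P = [2, 4, 6] / [3, 5] / [8];  Q = [1, 2, 3] / [4, 5] / [6]
  Insert 1 (step 7): P = [1, 4, 6] / [2, 5] / [3] / [8];  Q = [1, 2, 3] / [4, 5] / [6] / [7]
  Insert 7 (step 8): P = [1, 4, 6, 7] / [2, 5] / [3] / [8];  Q = [1, 2, 3, 8] / [4, 5] / [6] / [7]
Final shape: (4, 2, 1, 1).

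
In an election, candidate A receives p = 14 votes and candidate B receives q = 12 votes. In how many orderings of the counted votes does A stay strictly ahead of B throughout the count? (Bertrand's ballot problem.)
Strict-lead orderings = 742900

Total orderings of the 26 votes with 14 for A: C(26, 14) = 9657700. By the Bertrand ballot formula (Cycle Lemma / reflection principle), the number of orderings in which A is strictly ahead of B throughout is (p − q)/(p + q) · C(p + q, p) = (14 − 12)/(14 + 12) · 9657700 = 742900.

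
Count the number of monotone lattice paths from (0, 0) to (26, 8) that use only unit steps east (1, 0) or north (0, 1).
Number of paths = 18156204

A monotone lattice path from (0, 0) to (26, 8) consists of 26 east steps and 8 north steps in some order, so it is determined by which 26 of the 34 steps are east. The count is C(34, 26) = 18156204.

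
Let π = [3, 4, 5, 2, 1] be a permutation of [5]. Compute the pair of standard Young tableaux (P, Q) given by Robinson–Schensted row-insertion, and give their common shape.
P = [1, 4, 5] / [2] / [3];  Q = [1, 2, 3] / [4] / [5];  common shape = (3, 1, 1)

Row-insert the values π_1, π_2, … into P one at a time, bumping the leftmost entry strictly greater than the inserted value down to the next row. The recording tableau Q records, in position (i, j), the step at which that cell was added to P.
  Insert 3 (step 1): P = [3];  Q = [1]
  Insert 4 (step 2): P = [3, 4];  Q = [1, 2]
  Insert 5 (step 3): P = [3, 4, 5];  Q = [1, 2, 3]
  Insert 2 (step 4): P = [2, 4, 5] / [3];  Q = [1, 2, 3] / [4]
  Insert 1 (step 5): P = [1, 4, 5] / [2] / [3];  Q = [1, 2, 3] / [4] / [5]
Final shape: (3, 1, 1).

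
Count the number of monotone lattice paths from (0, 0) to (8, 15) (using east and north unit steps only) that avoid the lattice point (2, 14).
Number of paths = 489474

Total paths from (0, 0) to (8, 15): C(23, 8) = 490314. Paths through (2, 14): (paths (0, 0) → (2, 14)) × (paths (2, 14) → (8, 15)) = C(16, 2) · C(7, 6) = 120 · 7 = 840. Avoidance count = 490314 − 840 = 489474.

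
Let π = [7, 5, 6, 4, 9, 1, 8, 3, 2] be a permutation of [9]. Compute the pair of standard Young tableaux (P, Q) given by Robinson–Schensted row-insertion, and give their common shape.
P = [1, 2, 8] / [3, 6] / [4, 9] / [5] / [7];  Q = [1, 3, 5] / [2, 7] / [4, 8] / [6] / [9];  common shape = (3, 2, 2, 1, 1)

Row-insert the values π_1, π_2, … into P one at a time, bumping the leftmost entry strictly greater than the inserted value down to the next row. The recording tableau Q records, in position (i, j), the step at which that cell was added to P.
  Insert 7 (step 1): P = [7];  Q = [1]
  Insert 5 (step 2): P = [5] / [7];  Q = [1] / [2]
  Insert 6 (step 3): P = [5, 6] / [7];  Q = [1, 3] / [2]
  Insert 4 (step 4): P = [4, 6] / [5] / [7];  Q = [1, 3] / [2] / [4]
  Insert 9 (step 5): P = [4, 6, 9] / [5] / [7];  Q = [1, 3, 5] / [2] / [4]
  Insert 1 (step 6): P = [1, 6, 9] / [4] / [5] / [7];  Q = [1, 3, 5] / [2] / [4] / [6]
  Insert 8 (step 7): P = [1, 6, 8] / [4, 9] / [5] / [7];  Q = [1, 3, 5] / [2, 7] / [4] / [6]
  Insert 3 (step 8): P = [1, 3, 8] / [4, 6] / [5, 9] / [7];  Q = [1, 3, 5] / [2, 7] / [4, 8] / [6]
  Insert 2 (step 9): P = [1, 2, 8] / [3, 6] / [4, 9] / [5] / [7];  Q = [1, 3, 5] / [2, 7] / [4, 8] / [6] / [9]
Final shape: (3, 2, 2, 1, 1).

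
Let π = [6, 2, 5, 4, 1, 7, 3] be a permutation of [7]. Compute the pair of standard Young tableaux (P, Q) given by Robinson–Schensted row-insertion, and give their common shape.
P = [1, 3, 7] / [2, 4] / [5] / [6];  Q = [1, 3, 6] / [2, 7] / [4] / [5];  common shape = (3, 2, 1, 1)

Row-insert the values π_1, π_2, … into P one at a time, bumping the leftmost entry strictly greater than the inserted value down to the next row. The recording tableau Q records, in position (i, j), the step at which that cell was added to P.
  Insert 6 (step 1): P = [6];  Q = [1]
  Insert 2 (step 2): P = [2] / [6];  Q = [1] / [2]
  Insert 5 (step 3): P = [2, 5] / [6];  Q = [1, 3] / [2]
  Insert 4 (step 4): P = [2, 4] / [5] / [6];  Q = [1, 3] / [2] / [4]
  Insert 1 (step 5): P = [1, 4] / [2] / [5] / [6];  Q = [1, 3] / [2] / [4] / [5]
  Insert 7 (step 6): P = [1, 4, 7] / [2] / [5] / [6];  Q = [1, 3, 6] / [2] / [4] / [5]
  Insert 3 (step 7): P = [1, 3, 7] / [2, 4] / [5] / [6];  Q = [1, 3, 6] / [2, 7] / [4] / [5]
Final shape: (3, 2, 1, 1).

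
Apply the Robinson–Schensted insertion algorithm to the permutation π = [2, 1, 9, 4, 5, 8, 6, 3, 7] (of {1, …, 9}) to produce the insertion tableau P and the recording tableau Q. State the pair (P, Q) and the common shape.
P = [1, 3, 5, 6, 7] / [2, 4] / [8] / [9];  Q = [1, 3, 5, 6, 9] / [2, 4] / [7] / [8];  common shape = (5, 2, 1, 1)

Row-insert the values π_1, π_2, … into P one at a time, bumping the leftmost entry strictly greater than the inserted value down to the next row. The recording tableau Q records, in position (i, j), the step at which that cell was added to P.
  Insert 2 (step 1): P = [2];  Q = [1]
  Insert 1 (step 2): P = [1] / [2];  Q = [1] / [2]
  Insert 9 (step 3): P = [1, 9] / [2];  Q = [1, 3] / [2]
  Insert 4 (step 4): P = [1, 4] / [2, 9];  Q = [1, 3] / [2, 4]
  Insert 5 (step 5): P = [1, 4, 5] / [2, 9];  Q = [1, 3, 5] / [2, 4]
  Insert 8 (step 6): P = [1, 4, 5, 8] / [2, 9];  Q = [1, 3, 5, 6] / [2, 4]
  Insert 6 (step 7): P = [1, 4, 5, 6] / [2, 8] / [9];  Q = [1, 3, 5, 6] / [2, 4] / [7]
  Insert 3 (step 8): P = [1, 3, 5, 6] / [2, 4] / [8] / [9];  Q = [1, 3, 5, 6] / [2, 4] / [7] / [8]
  Insert 7 (step 9): P = [1, 3, 5, 6, 7] / [2, 4] / [8] / [9];  Q = [1, 3, 5, 6, 9] / [2, 4] / [7] / [8]
Final shape: (5, 2, 1, 1).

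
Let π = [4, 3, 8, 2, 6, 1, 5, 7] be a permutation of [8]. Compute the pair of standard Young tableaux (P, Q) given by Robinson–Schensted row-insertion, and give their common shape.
P = [1, 5, 7] / [2, 6] / [3, 8] / [4];  Q = [1, 3, 8] / [2, 5] / [4, 7] / [6];  common shape = (3, 2, 2, 1)

Row-insert the values π_1, π_2, … into P one at a time, bumping the leftmost entry strictly greater than the inserted value down to the next row. The recording tableau Q records, in position (i, j), the step at which that cell was added to P.
  Insert 4 (step 1): P = [4];  Q = [1]
  Insert 3 (step 2): P = [3] / [4];  Q = [1] / [2]
  Insert 8 (step 3): P = [3, 8] / [4];  Q = [1, 3] / [2]
  Insert 2 (step 4): P = [2, 8] / [3] / [4];  Q = [1, 3] / [2] / [4]
  Insert 6 (step 5): P = [2, 6] / [3, 8] / [4];  Q = [1, 3] / [2, 5] / [4]
  Insert 1 (step 6): P = [1, 6] / [2, 8] / [3] / [4];  Q = [1, 3] / [2, 5] / [4] / [6]
  Insert 5 (step 7): P = [1, 5] / [2, 6] / [3, 8] / [4];  Q = [1, 3] / [2, 5] / [4, 7] / [6]
  Insert 7 (step 8): P = [1, 5, 7] / [2, 6] / [3, 8] / [4];  Q = [1, 3, 8] / [2, 5] / [4, 7] / [6]
Final shape: (3, 2, 2, 1).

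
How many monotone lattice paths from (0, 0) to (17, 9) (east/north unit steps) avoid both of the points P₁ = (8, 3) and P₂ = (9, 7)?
Number of paths = 1821050

Inclusion–exclusion. Total paths: C(26, 17) = 3124550. Through P₁: C(11, 8)·C(15, 9) = 825825. Through P₂: C(16, 9)·C(10, 8) = 514800. Since P₁ is strictly southwest of P₂, a monotone path through both must visit P₁ then P₂; paths through both = C(11, 8)·C(5, 1)·C(10, 8) = 37125. Avoid both = 3124550 − 825825 − 514800 + 37125 = 1821050.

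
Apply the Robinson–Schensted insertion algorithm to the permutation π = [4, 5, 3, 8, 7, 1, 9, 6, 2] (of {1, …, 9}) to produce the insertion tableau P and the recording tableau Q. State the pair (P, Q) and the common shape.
P = [1, 2, 6, 9] / [3, 5] / [4, 7] / [8];  Q = [1, 2, 4, 7] / [3, 5] / [6, 8] / [9];  common shape = (4, 2, 2, 1)

Row-insert the values π_1, π_2, … into P one at a time, bumping the leftmost entry strictly greater than the inserted value down to the next row. The recording tableau Q records, in position (i, j), the step at which that cell was added to P.
  Insert 4 (step 1): P = [4];  Q = [1]
  Insert 5 (step 2): P = [4, 5];  Q = [1, 2]
  Insert 3 (step 3): P = [3, 5] / [4];  Q = [1, 2] / [3]
  Insert 8 (step 4): P = [3, 5, 8] / [4];  Q = [1, 2, 4] / [3]
  Insert 7 (step 5): P = [3, 5, 7] / [4, 8];  Q = [1, 2, 4] / [3, 5]
  Insert 1 (step 6): P = [1, 5, 7] / [3, 8] / [4];  Q = [1, 2, 4] / [3, 5] / [6]
  Insert 9 (step 7): P = [1, 5, 7, 9] / [3, 8] / [4];  Q = [1, 2, 4, 7] / [3, 5] / [6]
  Insert 6 (step 8): P = [1, 5, 6, 9] / [3, 7] / [4, 8];  Q = [1, 2, 4, 7] / [3, 5] / [6, 8]
  Insert 2 (step 9): P = [1, 2, 6, 9] / [3, 5] / [4, 7] / [8];  Q = [1, 2, 4, 7] / [3, 5] / [6, 8] / [9]
Final shape: (4, 2, 2, 1).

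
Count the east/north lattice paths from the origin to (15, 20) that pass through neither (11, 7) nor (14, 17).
Number of paths = 2147878596

Inclusion–exclusion. Total paths: C(35, 15) = 3247943160. Through P₁: C(18, 11)·C(17, 4) = 75741120. Through P₂: C(31, 14)·C(4, 1) = 1060730100. Since P₁ is strictly southwest of P₂, a monotone path through both must visit P₁ then P₂; paths through both = C(18, 11)·C(13, 3)·C(4, 1) = 36406656. Avoid both = 3247943160 − 75741120 − 1060730100 + 36406656 = 2147878596.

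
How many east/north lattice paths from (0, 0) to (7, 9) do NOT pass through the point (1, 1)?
Number of paths = 5434

Total paths from (0, 0) to (7, 9): C(16, 7) = 11440. Paths through (1, 1): (paths (0, 0) → (1, 1)) × (paths (1, 1) → (7, 9)) = C(2, 1) · C(14, 6) = 2 · 3003 = 6006. Avoidance count = 11440 − 6006 = 5434.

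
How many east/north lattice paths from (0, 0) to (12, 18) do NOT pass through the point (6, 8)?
Number of paths = 62445201

Total paths from (0, 0) to (12, 18): C(30, 12) = 86493225. Paths through (6, 8): (paths (0, 0) → (6, 8)) × (paths (6, 8) → (12, 18)) = C(14, 6) · C(16, 6) = 3003 · 8008 = 24048024. Avoidance count = 86493225 − 24048024 = 62445201.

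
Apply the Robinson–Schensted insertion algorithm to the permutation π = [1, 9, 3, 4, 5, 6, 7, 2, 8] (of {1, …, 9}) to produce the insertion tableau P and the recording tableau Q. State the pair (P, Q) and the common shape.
P = [1, 2, 4, 5, 6, 7, 8] / [3] / [9];  Q = [1, 2, 4, 5, 6, 7, 9] / [3] / [8];  common shape = (7, 1, 1)

Row-insert the values π_1, π_2, … into P one at a time, bumping the leftmost entry strictly greater than the inserted value down to the next row. The recording tableau Q records, in position (i, j), the step at which that cell was added to P.
  Insert 1 (step 1): P = [1];  Q = [1]
  Insert 9 (step 2): P = [1, 9];  Q = [1, 2]
  Insert 3 (step 3): P = [1, 3] / [9];  Q = [1, 2] / [3]
  Insert 4 (step 4): P = [1, 3, 4] / [9];  Q = [1, 2, 4] / [3]
  Insert 5 (step 5): P = [1, 3, 4, 5] / [9];  Q = [1, 2, 4, 5] / [3]
  Insert 6 (step 6): P = [1, 3, 4, 5, 6] / [9];  Q = [1, 2, 4, 5, 6] / [3]
  Insert 7 (step 7): P = [1, 3, 4, 5, 6, 7] / [9];  Q = [1, 2, 4, 5, 6, 7] / [3]
  Insert 2 (step 8): P = [1, 2, 4, 5, 6, 7] / [3] / [9];  Q = [1, 2, 4, 5, 6, 7] / [3] / [8]
  Insert 8 (step 9): P = [1, 2, 4, 5, 6, 7, 8] / [3] / [9];  Q = [1, 2, 4, 5, 6, 7, 9] / [3] / [8]
Final shape: (7, 1, 1).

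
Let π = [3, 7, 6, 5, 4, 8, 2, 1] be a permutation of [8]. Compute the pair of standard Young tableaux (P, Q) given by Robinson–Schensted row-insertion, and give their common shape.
P = [1, 4, 8] / [2] / [3] / [5] / [6] / [7];  Q = [1, 2, 6] / [3] / [4] / [5] / [7] / [8];  common shape = (3, 1, 1, 1, 1, 1)

Row-insert the values π_1, π_2, … into P one at a time, bumping the leftmost entry strictly greater than the inserted value down to the next row. The recording tableau Q records, in position (i, j), the step at which that cell was added to P.
  Insert 3 (step 1): P = [3];  Q = [1]
  Insert 7 (step 2): P = [3, 7];  Q = [1, 2]
  Insert 6 (step 3): P = [3, 6] / [7];  Q = [1, 2] / [3]
  Insert 5 (step 4): P = [3, 5] / [6] / [7];  Q = [1, 2] / [3] / [4]
  Insert 4 (step 5): P = [3, 4] / [5] / [6] / [7];  Q = [1, 2] / [3] / [4] / [5]
  Insert 8 (step 6): P = [3, 4, 8] / [5] / [6] / [7];  Q = [1, 2, 6] / [3] / [4] / [5]
  Insert 2 (step 7): P = [2, 4, 8] / [3] / [5] / [6] / [7];  Q = [1, 2, 6] / [3] / [4] / [5] / [7]
  Insert 1 (step 8): P = [1, 4, 8] / [2] / [3] / [5] / [6] / [7];  Q = [1, 2, 6] / [3] / [4] / [5] / [7] / [8]
Final shape: (3, 1, 1, 1, 1, 1).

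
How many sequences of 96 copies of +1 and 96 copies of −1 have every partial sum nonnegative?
C_96 = 3721443204405954385563870541379246659709506697378694300

These ballot sequences are counted by the Catalan number C_n = (1/(n + 1)) · C(2n, n). For n = 96: C_96 = (1/97) · C(192, 96) = 360979990827377575399695442513786925991822149645733347100/97 = 3721443204405954385563870541379246659709506697378694300.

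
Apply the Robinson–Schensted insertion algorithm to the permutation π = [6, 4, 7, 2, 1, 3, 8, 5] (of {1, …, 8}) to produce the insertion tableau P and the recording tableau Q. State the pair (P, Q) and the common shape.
P = [1, 3, 5] / [2, 7, 8] / [4] / [6];  Q = [1, 3, 7] / [2, 6, 8] / [4] / [5];  common shape = (3, 3, 1, 1)

Row-insert the values π_1, π_2, … into P one at a time, bumping the leftmost entry strictly greater than the inserted value down to the next row. The recording tableau Q records, in position (i, j), the step at which that cell was added to P.
  Insert 6 (step 1): P = [6];  Q = [1]
  Insert 4 (step 2): P = [4] / [6];  Q = [1] / [2]
  Insert 7 (step 3): P = [4, 7] / [6];  Q = [1, 3] / [2]
  Insert 2 (step 4): P = [2, 7] / [4] / [6];  Q = [1, 3] / [2] / [4]
  Insert 1 (step 5): P = [1, 7] / [2] / [4] / [6];  Q = [1, 3] / [2] / [4] / [5]
  Insert 3 (step 6): P = [1, 3] / [2, 7] / [4] / [6];  Q = [1, 3] / [2, 6] / [4] / [5]
  Insert 8 (step 7): P = [1, 3, 8] / [2, 7] / [4] / [6];  Q = [1, 3, 7] / [2, 6] / [4] / [5]
  Insert 5 (step 8): P = [1, 3, 5] / [2, 7, 8] / [4] / [6];  Q = [1, 3, 7] / [2, 6, 8] / [4] / [5]
Final shape: (3, 3, 1, 1).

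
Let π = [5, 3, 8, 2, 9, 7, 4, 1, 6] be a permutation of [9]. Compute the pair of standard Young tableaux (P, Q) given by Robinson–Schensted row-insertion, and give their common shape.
P = [1, 4, 6] / [2, 7, 9] / [3, 8] / [5];  Q = [1, 3, 5] / [2, 6, 9] / [4, 7] / [8];  common shape = (3, 3, 2, 1)

Row-insert the values π_1, π_2, … into P one at a time, bumping the leftmost entry strictly greater than the inserted value down to the next row. The recording tableau Q records, in position (i, j), the step at which that cell was added to P.
  Insert 5 (step 1): P = [5];  Q = [1]
  Insert 3 (step 2): P = [3] / [5];  Q = [1] / [2]
  Insert 8 (step 3): P = [3, 8] / [5];  Q = [1, 3] / [2]
  Insert 2 (step 4): P = [2, 8] / [3] / [5];  Q = [1, 3] / [2] / [4]
  Insert 9 (step 5): P = [2, 8, 9] / [3] / [5];  Q = [1, 3, 5] / [2] / [4]
  Insert 7 (step 6): P = [2, 7, 9] / [3, 8] / [5];  Q = [1, 3, 5] / [2, 6] / [4]
  Insert 4 (step 7): P = [2, 4, 9] / [3, 7] / [5, 8];  Q = [1, 3, 5] / [2, 6] / [4, 7]
  Insert 1 (step 8): P = [1, 4, 9] / [2, 7] / [3, 8] / [5];  Q = [1, 3, 5] / [2, 6] / [4, 7] / [8]
  Insert 6 (step 9): P = [1, 4, 6] / [2, 7, 9] / [3, 8] / [5];  Q = [1, 3, 5] / [2, 6, 9] / [4, 7] / [8]
Final shape: (3, 3, 2, 1).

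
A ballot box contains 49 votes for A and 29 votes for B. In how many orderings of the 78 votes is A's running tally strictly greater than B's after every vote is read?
Strict-lead orderings = 539886351925538794000

Total orderings of the 78 votes with 49 for A: C(78, 49) = 2105556772509601296600. By the Bertrand ballot formula (Cycle Lemma / reflection principle), the number of orderings in which A is strictly ahead of B throughout is (p − q)/(p + q) · C(p + q, p) = (49 − 29)/(49 + 29) · 2105556772509601296600 = 539886351925538794000.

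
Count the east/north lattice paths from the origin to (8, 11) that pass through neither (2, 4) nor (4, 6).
Number of paths = 34722

Inclusion–exclusion. Total paths: C(19, 8) = 75582. Through P₁: C(6, 2)·C(13, 6) = 25740. Through P₂: C(10, 4)·C(9, 4) = 26460. Since P₁ is strictly southwest of P₂, a monotone path through both must visit P₁ then P₂; paths through both = C(6, 2)·C(4, 2)·C(9, 4) = 11340. Avoid both = 75582 − 25740 − 26460 + 11340 = 34722.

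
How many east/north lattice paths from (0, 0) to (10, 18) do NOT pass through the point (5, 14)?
Number of paths = 11657982

Total paths from (0, 0) to (10, 18): C(28, 10) = 13123110. Paths through (5, 14): (paths (0, 0) → (5, 14)) × (paths (5, 14) → (10, 18)) = C(19, 5) · C(9, 5) = 11628 · 126 = 1465128. Avoidance count = 13123110 − 1465128 = 11657982.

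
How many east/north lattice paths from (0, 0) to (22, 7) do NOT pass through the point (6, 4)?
Number of paths = 1357290

Total paths from (0, 0) to (22, 7): C(29, 22) = 1560780. Paths through (6, 4): (paths (0, 0) → (6, 4)) × (paths (6, 4) → (22, 7)) = C(10, 6) · C(19, 16) = 210 · 969 = 203490. Avoidance count = 1560780 − 203490 = 1357290.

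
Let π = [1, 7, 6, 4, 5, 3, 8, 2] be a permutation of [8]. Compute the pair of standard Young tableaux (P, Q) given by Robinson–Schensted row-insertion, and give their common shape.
P = [1, 2, 5, 8] / [3] / [4] / [6] / [7];  Q = [1, 2, 5, 7] / [3] / [4] / [6] / [8];  common shape = (4, 1, 1, 1, 1)

Row-insert the values π_1, π_2, … into P one at a time, bumping the leftmost entry strictly greater than the inserted value down to the next row. The recording tableau Q records, in position (i, j), the step at which that cell was added to P.
  Insert 1 (step 1): P = [1];  Q = [1]
  Insert 7 (step 2): P = [1, 7];  Q = [1, 2]
  Insert 6 (step 3): P = [1, 6] / [7];  Q = [1, 2] / [3]
  Insert 4 (step 4): P = [1, 4] / [6] / [7];  Q = [1, 2] / [3] / [4]
  Insert 5 (step 5): P = [1, 4, 5] / [6] / [7];  Q = [1, 2, 5] / [3] / [4]
  Insert 3 (step 6): P = [1, 3, 5] / [4] / [6] / [7];  Q = [1, 2, 5] / [3] / [4] / [6]
  Insert 8 (step 7): P = [1, 3, 5, 8] / [4] / [6] / [7];  Q = [1, 2, 5, 7] / [3] / [4] / [6]
  Insert 2 (step 8): P = [1, 2, 5, 8] / [3] / [4] / [6] / [7];  Q = [1, 2, 5, 7] / [3] / [4] / [6] / [8]
Final shape: (4, 1, 1, 1, 1).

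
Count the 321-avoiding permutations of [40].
C_40 = 2622127042276492108820

These 321-avoiding permutations are counted by the Catalan number C_n = (1/(n + 1)) · C(2n, n). For n = 40: C_40 = (1/41) · C(80, 40) = 107507208733336176461620/41 = 2622127042276492108820.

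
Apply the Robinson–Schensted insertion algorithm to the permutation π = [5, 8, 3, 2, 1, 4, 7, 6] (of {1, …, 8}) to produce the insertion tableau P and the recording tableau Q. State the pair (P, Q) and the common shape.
P = [1, 4, 6] / [2, 7] / [3, 8] / [5];  Q = [1, 2, 7] / [3, 6] / [4, 8] / [5];  common shape = (3, 2, 2, 1)

Row-insert the values π_1, π_2, … into P one at a time, bumping the leftmost entry strictly greater than the inserted value down to the next row. The recording tableau Q records, in position (i, j), the step at which that cell was added to P.
  Insert 5 (step 1): P = [5];  Q = [1]
  Insert 8 (step 2): P = [5, 8];  Q = [1, 2]
  Insert 3 (step 3): P = [3, 8] / [5];  Q = [1, 2] / [3]
  Insert 2 (step 4): P = [2, 8] / [3] / [5];  Q = [1, 2] / [3] / [4]
  Insert 1 (step 5): P = [1, 8] / [2] / [3] / [5];  Q = [1, 2] / [3] / [4] / [5]
  Insert 4 (step 6): P = [1, 4] / [2, 8] / [3] / [5];  Q = [1, 2] / [3, 6] / [4] / [5]
  Insert 7 (step 7): P = [1, 4, 7] / [2, 8] / [3] / [5];  Q = [1, 2, 7] / [3, 6] / [4] / [5]
  Insert 6 (step 8): P = [1, 4, 6] / [2, 7] / [3, 8] / [5];  Q = [1, 2, 7] / [3, 6] / [4, 8] / [5]
Final shape: (3, 2, 2, 1).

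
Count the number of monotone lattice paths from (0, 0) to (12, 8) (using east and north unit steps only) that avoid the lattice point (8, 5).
Number of paths = 80925

Total paths from (0, 0) to (12, 8): C(20, 12) = 125970. Paths through (8, 5): (paths (0, 0) → (8, 5)) × (paths (8, 5) → (12, 8)) = C(13, 8) · C(7, 4) = 1287 · 35 = 45045. Avoidance count = 125970 − 45045 = 80925.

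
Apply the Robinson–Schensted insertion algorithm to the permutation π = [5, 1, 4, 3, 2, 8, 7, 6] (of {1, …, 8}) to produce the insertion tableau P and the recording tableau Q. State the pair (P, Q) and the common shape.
P = [1, 2, 6] / [3, 7] / [4, 8] / [5];  Q = [1, 3, 6] / [2, 7] / [4, 8] / [5];  common shape = (3, 2, 2, 1)

Row-insert the values π_1, π_2, … into P one at a time, bumping the leftmost entry strictly greater than the inserted value down to the next row. The recording tableau Q records, in position (i, j), the step at which that cell was added to P.
  Insert 5 (step 1): P = [5];  Q = [1]
  Insert 1 (step 2): P = [1] / [5];  Q = [1] / [2]
  Insert 4 (step 3): P = [1, 4] / [5];  Q = [1, 3] / [2]
  Insert 3 (step 4): P = [1, 3] / [4] / [5];  Q = [1, 3] / [2] / [4]
  Insert 2 (step 5): P = [1, 2] / [3] / [4] / [5];  Q = [1, 3] / [2] / [4] / [5]
  Insert 8 (step 6): P = [1, 2, 8] / [3] / [4] / [5];  Q = [1, 3, 6] / [2] / [4] / [5]
  Insert 7 (step 7): P = [1, 2, 7] / [3, 8] / [4] / [5];  Q = [1, 3, 6] / [2, 7] / [4] / [5]
  Insert 6 (step 8): P = [1, 2, 6] / [3, 7] / [4, 8] / [5];  Q = [1, 3, 6] / [2, 7] / [4, 8] / [5]
Final shape: (3, 2, 2, 1).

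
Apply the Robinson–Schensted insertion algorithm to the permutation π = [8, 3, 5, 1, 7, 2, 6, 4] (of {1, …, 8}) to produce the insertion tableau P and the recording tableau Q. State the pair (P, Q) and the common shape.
P = [1, 2, 4] / [3, 5, 6] / [7] / [8];  Q = [1, 3, 5] / [2, 6, 7] / [4] / [8];  common shape = (3, 3, 1, 1)

Row-insert the values π_1, π_2, … into P one at a time, bumping the leftmost entry strictly greater than the inserted value down to the next row. The recording tableau Q records, in position (i, j), the step at which that cell was added to P.
  Insert 8 (step 1): P = [8];  Q = [1]
  Insert 3 (step 2): P = [3] / [8];  Q = [1] / [2]
  Insert 5 (step 3): P = [3, 5] / [8];  Q = [1, 3] / [2]
  Insert 1 (step 4): P = [1, 5] / [3] / [8];  Q = [1, 3] / [2] / [4]
  Insert 7 (step 5): P = [1, 5, 7] / [3] / [8];  Q = [1, 3, 5] / [2] / [4]
  Insert 2 (step 6): P = [1, 2, 7] / [3, 5] / [8];  Q = [1, 3, 5] / [2, 6] / [4]
  Insert 6 (step 7): P = [1, 2, 6] / [3, 5, 7] / [8];  Q = [1, 3, 5] / [2, 6, 7] / [4]
  Insert 4 (step 8): P = [1, 2, 4] / [3, 5, 6] / [7] / [8];  Q = [1, 3, 5] / [2, 6, 7] / [4] / [8]
Final shape: (3, 3, 1, 1).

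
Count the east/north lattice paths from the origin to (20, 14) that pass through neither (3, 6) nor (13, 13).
Number of paths = 1230987596

Inclusion–exclusion. Total paths: C(34, 20) = 1391975640. Through P₁: C(9, 3)·C(25, 17) = 90852300. Through P₂: C(26, 13)·C(8, 7) = 83204800. Since P₁ is strictly southwest of P₂, a monotone path through both must visit P₁ then P₂; paths through both = C(9, 3)·C(17, 10)·C(8, 7) = 13069056. Avoid both = 1391975640 − 90852300 − 83204800 + 13069056 = 1230987596.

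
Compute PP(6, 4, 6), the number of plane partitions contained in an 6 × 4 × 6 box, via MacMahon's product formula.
PP(6, 4, 6) = 1447482465

Evaluate the triple product over i = 1..6, j = 1..4, k = 1..6. The factors are (2/1) · (3/2) · (4/3) · (5/4) · (6/5) · (7/6) · (3/2) · (4/3) · … (144 factors total). The numerators and denominators telescope so the product is an integer; carrying out the multiplication exactly gives PP(6, 4, 6) = 1447482465.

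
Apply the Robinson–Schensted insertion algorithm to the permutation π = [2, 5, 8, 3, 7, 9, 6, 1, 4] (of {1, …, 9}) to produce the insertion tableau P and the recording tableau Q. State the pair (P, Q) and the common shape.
P = [1, 3, 4, 9] / [2, 6] / [5, 7] / [8];  Q = [1, 2, 3, 6] / [4, 5] / [7, 9] / [8];  common shape = (4, 2, 2, 1)

Row-insert the values π_1, π_2, … into P one at a time, bumping the leftmost entry strictly greater than the inserted value down to the next row. The recording tableau Q records, in position (i, j), the step at which that cell was added to P.
  Insert 2 (step 1): P = [2];  Q = [1]
  Insert 5 (step 2): P = [2, 5];  Q = [1, 2]
  Insert 8 (step 3): P = [2, 5, 8];  Q = [1, 2, 3]
  Insert 3 (step 4): P = [2, 3, 8] / [5];  Q = [1, 2, 3] / [4]
  Insert 7 (step 5): P = [2, 3, 7] / [5, 8];  Q = [1, 2, 3] / [4, 5]
  Insert 9 (step 6): P = [2, 3, 7, 9] / [5, 8];  Q = [1, 2, 3, 6] / [4, 5]
  Insert 6 (step 7): P = [2, 3, 6, 9] / [5, 7] / [8];  Q = [1, 2, 3, 6] / [4, 5] / [7]
  Insert 1 (step 8): P = [1, 3, 6, 9] / [2, 7] / [5] / [8];  Q = [1, 2, 3, 6] / [4, 5] / [7] / [8]
  Insert 4 (step 9): P = [1, 3, 4, 9] / [2, 6] / [5, 7] / [8];  Q = [1, 2, 3, 6] / [4, 5] / [7, 9] / [8]
Final shape: (4, 2, 2, 1).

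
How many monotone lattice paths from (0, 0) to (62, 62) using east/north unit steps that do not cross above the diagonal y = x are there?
C_62 = 24139737743045626825711458546273312

These NE paths below the diagonal are counted by the Catalan number C_n = (1/(n + 1)) · C(2n, n). For n = 62: C_62 = (1/63) · C(124, 62) = 1520803477811874490019821888415218656/63 = 24139737743045626825711458546273312.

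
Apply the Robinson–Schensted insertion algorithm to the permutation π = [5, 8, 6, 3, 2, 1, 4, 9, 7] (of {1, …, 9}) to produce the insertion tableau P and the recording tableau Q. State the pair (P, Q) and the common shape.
P = [1, 4, 7] / [2, 6, 9] / [3] / [5] / [8];  Q = [1, 2, 8] / [3, 7, 9] / [4] / [5] / [6];  common shape = (3, 3, 1, 1, 1)

Row-insert the values π_1, π_2, … into P one at a time, bumping the leftmost entry strictly greater than the inserted value down to the next row. The recording tableau Q records, in position (i, j), the step at which that cell was added to P.
  Insert 5 (step 1): P = [5];  Q = [1]
  Insert 8 (step 2): P = [5, 8];  Q = [1, 2]
  Insert 6 (step 3): P = [5, 6] / [8];  Q = [1, 2] / [3]
  Insert 3 (step 4): P = [3, 6] / [5] / [8];  Q = [1, 2] / [3] / [4]
  Insert 2 (step 5): P = [2, 6] / [3] / [5] / [8];  Q = [1, 2] / [3] / [4] / [5]
  Insert 1 (step 6): P = [1, 6] / [2] / [3] / [5] / [8];  Q = [1, 2] / [3] / [4] / [5] / [6]
  Insert 4 (step 7): P = [1, 4] / [2, 6] / [3] / [5] / [8];  Q = [1, 2] / [3, 7] / [4] / [5] / [6]
  Insert 9 (step 8): P = [1, 4, 9] / [2, 6] / [3] / [5] / [8];  Q = [1, 2, 8] / [3, 7] / [4] / [5] / [6]
  Insert 7 (step 9): P = [1, 4, 7] / [2, 6, 9] / [3] / [5] / [8];  Q = [1, 2, 8] / [3, 7, 9] / [4] / [5] / [6]
Final shape: (3, 3, 1, 1, 1).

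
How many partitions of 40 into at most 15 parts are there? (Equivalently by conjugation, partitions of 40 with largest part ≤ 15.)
p(40, parts ≤ 15) = 30073

Use the recurrence p(n, m) = p(n, m−1) + p(n−m, m): either the largest part is < m (count p(n, m−1)) or the largest part is exactly m (remove one copy of m, count p(n−m, m)). With p(0, ·) = 1 this gives p(40, parts ≤ 15) = 30073. (By conjugating Young diagrams, this also counts partitions of 40 into at most 15 parts.)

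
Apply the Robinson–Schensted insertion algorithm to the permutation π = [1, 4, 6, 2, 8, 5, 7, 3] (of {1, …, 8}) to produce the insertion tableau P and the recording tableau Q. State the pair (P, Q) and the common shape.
P = [1, 2, 3, 7] / [4, 5, 8] / [6];  Q = [1, 2, 3, 5] / [4, 6, 7] / [8];  common shape = (4, 3, 1)

Row-insert the values π_1, π_2, … into P one at a time, bumping the leftmost entry strictly greater than the inserted value down to the next row. The recording tableau Q records, in position (i, j), the step at which that cell was added to P.
  Insert 1 (step 1): P = [1];  Q = [1]
  Insert 4 (step 2): P = [1, 4];  Q = [1, 2]
  Insert 6 (step 3): P = [1, 4, 6];  Q = [1, 2, 3]
  Insert 2 (step 4): P = [1, 2, 6] / [4];  Q = [1, 2, 3] / [4]
  Insert 8 (step 5): P = [1, 2, 6, 8] / [4];  Q = [1, 2, 3, 5] / [4]
  Insert 5 (step 6): P = [1, 2, 5, 8] / [4, 6];  Q = [1, 2, 3, 5] / [4, 6]
  Insert 7 (step 7): P = [1, 2, 5, 7] / [4, 6, 8];  Q = [1, 2, 3, 5] / [4, 6, 7]
  Insert 3 (step 8): P = [1, 2, 3, 7] / [4, 5, 8] / [6];  Q = [1, 2, 3, 5] / [4, 6, 7] / [8]
Final shape: (4, 3, 1).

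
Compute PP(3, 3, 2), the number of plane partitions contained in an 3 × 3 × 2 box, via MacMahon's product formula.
PP(3, 3, 2) = 175

Evaluate the triple product over i = 1..3, j = 1..3, k = 1..2. The factors are (2/1) · (3/2) · (3/2) · (4/3) · (4/3) · (5/4) · (3/2) · (4/3) · … (18 factors total). The numerators and denominators telescope so the product is an integer; carrying out the multiplication exactly gives PP(3, 3, 2) = 175.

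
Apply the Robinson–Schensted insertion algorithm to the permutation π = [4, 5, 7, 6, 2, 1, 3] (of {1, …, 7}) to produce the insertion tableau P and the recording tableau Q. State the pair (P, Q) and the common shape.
P = [1, 3, 6] / [2, 5] / [4] / [7];  Q = [1, 2, 3] / [4, 7] / [5] / [6];  common shape = (3, 2, 1, 1)

Row-insert the values π_1, π_2, … into P one at a time, bumping the leftmost entry strictly greater than the inserted value down to the next row. The recording tableau Q records, in position (i, j), the step at which that cell was added to P.
  Insert 4 (step 1): P = [4];  Q = [1]
  Insert 5 (step 2): P = [4, 5];  Q = [1, 2]
  Insert 7 (step 3): P = [4, 5, 7];  Q = [1, 2, 3]
  Insert 6 (step 4): P = [4, 5, 6] / [7];  Q = [1, 2, 3] / [4]
  Insert 2 (step 5): P = [2, 5, 6] / [4] / [7];  Q = [1, 2, 3] / [4] / [5]
  Insert 1 (step 6): P = [1, 5, 6] / [2] / [4] / [7];  Q = [1, 2, 3] / [4] / [5] / [6]
  Insert 3 (step 7): P = [1, 3, 6] / [2, 5] / [4] / [7];  Q = [1, 2, 3] / [4, 7] / [5] / [6]
Final shape: (3, 2, 1, 1).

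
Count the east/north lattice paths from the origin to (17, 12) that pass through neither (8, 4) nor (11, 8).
Number of paths = 27628515

Inclusion–exclusion. Total paths: C(29, 17) = 51895935. Through P₁: C(12, 8)·C(17, 9) = 12033450. Through P₂: C(19, 11)·C(10, 6) = 15872220. Since P₁ is strictly southwest of P₂, a monotone path through both must visit P₁ then P₂; paths through both = C(12, 8)·C(7, 3)·C(10, 6) = 3638250. Avoid both = 51895935 − 12033450 − 15872220 + 3638250 = 27628515.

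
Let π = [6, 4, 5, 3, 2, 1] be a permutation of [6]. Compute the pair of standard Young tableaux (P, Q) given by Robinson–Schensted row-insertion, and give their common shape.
P = [1, 5] / [2] / [3] / [4] / [6];  Q = [1, 3] / [2] / [4] / [5] / [6];  common shape = (2, 1, 1, 1, 1)

Row-insert the values π_1, π_2, … into P one at a time, bumping the leftmost entry strictly greater than the inserted value down to the next row. The recording tableau Q records, in position (i, j), the step at which that cell was added to P.
  Insert 6 (step 1): P = [6];  Q = [1]
  Insert 4 (step 2): P = [4] / [6];  Q = [1] / [2]
  Insert 5 (step 3): P = [4, 5] / [6];  Q = [1, 3] / [2]
  Insert 3 (step 4): P = [3, 5] / [4] / [6];  Q = [1, 3] / [2] / [4]
  Insert 2 (step 5): P = [2, 5] / [3] / [4] / [6];  Q = [1, 3] / [2] / [4] / [5]
  Insert 1 (step 6): P = [1, 5] / [2] / [3] / [4] / [6];  Q = [1, 3] / [2] / [4] / [5] / [6]
Final shape: (2, 1, 1, 1, 1).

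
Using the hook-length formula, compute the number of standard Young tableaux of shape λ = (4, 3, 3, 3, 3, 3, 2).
# SYT of shape (4, 3, 3, 3, 3, 3, 2) = 19953648

Hook-length formula: f^λ = n! / Π hook(c), product over all cells c of the Young diagram. For λ = (4, 3, 3, 3, 3, 3, 2), n = 21 boxes. Hook lengths by row (left-to-right, top-to-bottom): [10, 9, 7, 1]; [8, 7, 5]; [7, 6, 4]; [6, 5, 3]; [5, 4, 2]; [4, 3, 1]; [2, 1]. Product of hooks = 2560481280000. So f^λ = 21! / 2560481280000 = 51090942171709440000 / 2560481280000 = 19953648.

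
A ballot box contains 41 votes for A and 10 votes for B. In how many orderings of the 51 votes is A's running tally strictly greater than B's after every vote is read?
Strict-lead orderings = 7766844470

Total orderings of the 51 votes with 41 for A: C(51, 41) = 12777711870. By the Bertrand ballot formula (Cycle Lemma / reflection principle), the number of orderings in which A is strictly ahead of B throughout is (p − q)/(p + q) · C(p + q, p) = (41 − 10)/(41 + 10) · 12777711870 = 7766844470.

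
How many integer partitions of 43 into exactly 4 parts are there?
p(43, 4 parts) = 588

Partitions of n into exactly k parts are in bijection with partitions of n − k into at most k parts (subtract 1 from each part). So p(43, exactly 4) = p(39, parts ≤ 4). Computing via the recurrence p(m, j) = p(m, j−1) + p(m−j, j) gives 588.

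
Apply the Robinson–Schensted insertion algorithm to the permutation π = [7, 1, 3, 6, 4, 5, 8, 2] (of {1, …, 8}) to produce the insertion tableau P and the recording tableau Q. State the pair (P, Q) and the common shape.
P = [1, 2, 4, 5, 8] / [3] / [6] / [7];  Q = [1, 3, 4, 6, 7] / [2] / [5] / [8];  common shape = (5, 1, 1, 1)

Row-insert the values π_1, π_2, … into P one at a time, bumping the leftmost entry strictly greater than the inserted value down to the next row. The recording tableau Q records, in position (i, j), the step at which that cell was added to P.
  Insert 7 (step 1): P = [7];  Q = [1]
  Insert 1 (step 2): P = [1] / [7];  Q = [1] / [2]
  Insert 3 (step 3): P = [1, 3] / [7];  Q = [1, 3] / [2]
  Insert 6 (step 4): P = [1, 3, 6] / [7];  Q = [1, 3, 4] / [2]
  Insert 4 (step 5): P = [1, 3, 4] / [6] / [7];  Q = [1, 3, 4] / [2] / [5]
  Insert 5 (step 6): P = [1, 3, 4, 5] / [6] / [7];  Q = [1, 3, 4, 6] / [2] / [5]
  Insert 8 (step 7): P = [1, 3, 4, 5, 8] / [6] / [7];  Q = [1, 3, 4, 6, 7] / [2] / [5]
  Insert 2 (step 8): P = [1, 2, 4, 5, 8] / [3] / [6] / [7];  Q = [1, 3, 4, 6, 7] / [2] / [5] / [8]
Final shape: (5, 1, 1, 1).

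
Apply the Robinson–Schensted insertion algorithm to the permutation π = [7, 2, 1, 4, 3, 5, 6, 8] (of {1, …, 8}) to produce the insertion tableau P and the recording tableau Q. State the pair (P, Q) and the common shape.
P = [1, 3, 5, 6, 8] / [2, 4] / [7];  Q = [1, 4, 6, 7, 8] / [2, 5] / [3];  common shape = (5, 2, 1)

Row-insert the values π_1, π_2, … into P one at a time, bumping the leftmost entry strictly greater than the inserted value down to the next row. The recording tableau Q records, in position (i, j), the step at which that cell was added to P.
  Insert 7 (step 1): P = [7];  Q = [1]
  Insert 2 (step 2): P = [2] / [7];  Q = [1] / [2]
  Insert 1 (step 3): P = [1] / [2] / [7];  Q = [1] / [2] / [3]
  Insert 4 (step 4): P = [1, 4] / [2] / [7];  Q = [1, 4] / [2] / [3]
  Insert 3 (step 5): P = [1, 3] / [2, 4] / [7];  Q = [1, 4] / [2, 5] / [3]
  Insert 5 (step 6): P = [1, 3, 5] / [2, 4] / [7];  Q = [1, 4, 6] / [2, 5] / [3]
  Insert 6 (step 7): P = [1, 3, 5, 6] / [2, 4] / [7];  Q = [1, 4, 6, 7] / [2, 5] / [3]
  Insert 8 (step 8): P = [1, 3, 5, 6, 8] / [2, 4] / [7];  Q = [1, 4, 6, 7, 8] / [2, 5] / [3]
Final shape: (5, 2, 1).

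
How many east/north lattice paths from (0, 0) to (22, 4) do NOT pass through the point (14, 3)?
Number of paths = 8830

Total paths from (0, 0) to (22, 4): C(26, 22) = 14950. Paths through (14, 3): (paths (0, 0) → (14, 3)) × (paths (14, 3) → (22, 4)) = C(17, 14) · C(9, 8) = 680 · 9 = 6120. Avoidance count = 14950 − 6120 = 8830.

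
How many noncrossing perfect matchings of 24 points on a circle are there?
C_12 = 208012

These noncrossing handshakes are counted by the Catalan number C_n = (1/(n + 1)) · C(2n, n). For n = 12: C_12 = (1/13) · C(24, 12) = 2704156/13 = 208012.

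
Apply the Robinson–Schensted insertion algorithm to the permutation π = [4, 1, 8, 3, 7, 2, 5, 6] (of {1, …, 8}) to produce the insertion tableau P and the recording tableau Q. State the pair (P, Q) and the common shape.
P = [1, 2, 5, 6] / [3, 7] / [4, 8];  Q = [1, 3, 5, 8] / [2, 4] / [6, 7];  common shape = (4, 2, 2)

Row-insert the values π_1, π_2, … into P one at a time, bumping the leftmost entry strictly greater than the inserted value down to the next row. The recording tableau Q records, in position (i, j), the step at which that cell was added to P.
  Insert 4 (step 1): P = [4];  Q = [1]
  Insert 1 (step 2): P = [1] / [4];  Q = [1] / [2]
  Insert 8 (step 3): P = [1, 8] / [4];  Q = [1, 3] / [2]
  Insert 3 (step 4): P = [1, 3] / [4, 8];  Q = [1, 3] / [2, 4]
  Insert 7 (step 5): P = [1, 3, 7] / [4, 8];  Q = [1, 3, 5] / [2, 4]
  Insert 2 (step 6): P = [1, 2, 7] / [3, 8] / [4];  Q = [1, 3, 5] / [2, 4] / [6]
  Insert 5 (step 7): P = [1, 2, 5] / [3, 7] / [4, 8];  Q = [1, 3, 5] / [2, 4] / [6, 7]
  Insert 6 (step 8): P = [1, 2, 5, 6] / [3, 7] / [4, 8];  Q = [1, 3, 5, 8] / [2, 4] / [6, 7]
Final shape: (4, 2, 2).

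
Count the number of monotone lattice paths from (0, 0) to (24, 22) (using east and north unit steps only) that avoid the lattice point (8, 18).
Number of paths = 7882801891575

Total paths from (0, 0) to (24, 22): C(46, 24) = 7890371113950. Paths through (8, 18): (paths (0, 0) → (8, 18)) × (paths (8, 18) → (24, 22)) = C(26, 8) · C(20, 16) = 1562275 · 4845 = 7569222375. Avoidance count = 7890371113950 − 7569222375 = 7882801891575.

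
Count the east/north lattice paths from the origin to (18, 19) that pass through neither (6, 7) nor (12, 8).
Number of paths = 11621955996

Inclusion–exclusion. Total paths: C(37, 18) = 17672631900. Through P₁: C(13, 6)·C(24, 12) = 4640331696. Through P₂: C(20, 12)·C(17, 6) = 1559004720. Since P₁ is strictly southwest of P₂, a monotone path through both must visit P₁ then P₂; paths through both = C(13, 6)·C(7, 6)·C(17, 6) = 148660512. Avoid both = 17672631900 − 4640331696 − 1559004720 + 148660512 = 11621955996.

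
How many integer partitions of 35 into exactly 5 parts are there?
p(35, 5 parts) = 674

Partitions of n into exactly k parts are in bijection with partitions of n − k into at most k parts (subtract 1 from each part). So p(35, exactly 5) = p(30, parts ≤ 5). Computing via the recurrence p(m, j) = p(m, j−1) + p(m−j, j) gives 674.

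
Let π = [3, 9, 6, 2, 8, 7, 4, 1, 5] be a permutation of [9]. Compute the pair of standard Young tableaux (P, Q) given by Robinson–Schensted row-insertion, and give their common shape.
P = [1, 4, 5] / [2, 6, 7] / [3] / [8] / [9];  Q = [1, 2, 5] / [3, 6, 9] / [4] / [7] / [8];  common shape = (3, 3, 1, 1, 1)

Row-insert the values π_1, π_2, … into P one at a time, bumping the leftmost entry strictly greater than the inserted value down to the next row. The recording tableau Q records, in position (i, j), the step at which that cell was added to P.
  Insert 3 (step 1): P = [3];  Q = [1]
  Insert 9 (step 2): P = [3, 9];  Q = [1, 2]
  Insert 6 (step 3): P = [3, 6] / [9];  Q = [1, 2] / [3]
  Insert 2 (step 4): P = [2, 6] / [3] / [9];  Q = [1, 2] / [3] / [4]
  Insert 8 (step 5): P = [2, 6, 8] / [3] / [9];  Q = [1, 2, 5] / [3] / [4]
  Insert 7 (step 6): P = [2, 6, 7] / [3, 8] / [9];  Q = [1, 2, 5] / [3, 6] / [4]
  Insert 4 (step 7): P = [2, 4, 7] / [3, 6] / [8] / [9];  Q = [1, 2, 5] / [3, 6] / [4] / [7]
  Insert 1 (step 8): P = [1, 4, 7] / [2, 6] / [3] / [8] / [9];  Q = [1, 2, 5] / [3, 6] / [4] / [7] / [8]
  Insert 5 (step 9): P = [1, 4, 5] / [2, 6, 7] / [3] / [8] / [9];  Q = [1, 2, 5] / [3, 6, 9] / [4] / [7] / [8]
Final shape: (3, 3, 1, 1, 1).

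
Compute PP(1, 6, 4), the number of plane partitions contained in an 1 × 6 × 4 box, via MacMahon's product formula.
PP(1, 6, 4) = 210

Evaluate the triple product over i = 1..1, j = 1..6, k = 1..4. The factors are (2/1) · (3/2) · (4/3) · (5/4) · (3/2) · (4/3) · (5/4) · (6/5) · … (24 factors total). The numerators and denominators telescope so the product is an integer; carrying out the multiplication exactly gives PP(1, 6, 4) = 210.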